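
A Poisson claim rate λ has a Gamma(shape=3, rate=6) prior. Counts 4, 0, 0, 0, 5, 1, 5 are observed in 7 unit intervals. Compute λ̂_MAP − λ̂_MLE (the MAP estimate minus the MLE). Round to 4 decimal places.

MAP − MLE = -0.8352

Σxᵢ = 15. Posterior is Gamma(18, 13); MAP = (18−1)/13 = 17/13 ≈ 1.30769.
MLE = x̄ = 15/7 ≈ 2.14286.
Difference = 17/13 − 15/7 = -76/91 ≈ -0.8352.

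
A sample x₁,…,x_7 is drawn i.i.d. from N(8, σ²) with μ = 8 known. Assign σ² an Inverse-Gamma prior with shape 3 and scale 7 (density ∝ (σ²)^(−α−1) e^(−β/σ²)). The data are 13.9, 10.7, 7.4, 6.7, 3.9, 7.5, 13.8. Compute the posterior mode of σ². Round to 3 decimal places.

σ̂²_MAP = 7.257

Sum of squared deviations about the known mean: SS = (13.9−8)² + (10.7−8)² + (7.4−8)² + (6.7−8)² + (3.9−8)² + (7.5−8)² + (13.8−8)² = 94.85.
The Normal likelihood contributes (σ²)^(−n/2) exp(−SS/(2σ²)), so the posterior is Inverse-Gamma(α + n/2, β + SS/2) = Inverse-Gamma(6.5, 54.425).
The mode of Inverse-Gamma(a, b) is b/(a+1) = 54.425/7.5 ≈ 7.257.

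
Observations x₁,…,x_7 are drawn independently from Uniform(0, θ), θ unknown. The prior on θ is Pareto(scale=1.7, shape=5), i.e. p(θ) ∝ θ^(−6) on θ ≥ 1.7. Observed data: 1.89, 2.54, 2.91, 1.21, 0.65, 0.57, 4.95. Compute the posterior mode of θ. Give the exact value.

θ̂_MAP = 4.95

The Uniform(0, θ) likelihood is θ^(−n) for θ ≥ max(xᵢ), zero otherwise. Here max(xᵢ) = 4.95.
Posterior ∝ θ^(−6) · θ^(−7) = θ^(−13) on θ ≥ max(1.7, 4.95) = 4.95.
This density is strictly decreasing in θ, so the posterior mode lies at the lower boundary of the support.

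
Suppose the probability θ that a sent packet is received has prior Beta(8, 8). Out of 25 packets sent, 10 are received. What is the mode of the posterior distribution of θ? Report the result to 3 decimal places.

Prior: Beta(8, 8).
Data: 10 successes in 25 trials. The binomial likelihood contributes θ^10(1−θ)^15, so the posterior is Beta(8+10, 8+15) = Beta(18, 23).
For Beta(a, b) with a, b > 1 the mode is (a−1)/(a+b−2) = 17/39 ≈ 0.436.

θ̂_MAP = 0.436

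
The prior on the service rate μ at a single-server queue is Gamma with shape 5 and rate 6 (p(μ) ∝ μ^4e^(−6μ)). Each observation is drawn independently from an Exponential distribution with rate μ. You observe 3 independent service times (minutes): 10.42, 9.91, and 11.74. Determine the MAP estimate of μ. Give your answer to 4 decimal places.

μ̂_MAP = 0.1839

The Exponential(rate=μ) likelihood is ∝ μ^n e^(−μΣtᵢ). Here n = 3 and Σtᵢ = 10.42 + 9.91 + 11.74 = 32.07.
Posterior ∝ μ^4e^(−6μ) · μ^3e^(−32.07μ) = μ^7e^(−38.07μ), i.e. Gamma(8, 38.07).
Mode = (a−1)/b = 7/38.07 ≈ 0.1839.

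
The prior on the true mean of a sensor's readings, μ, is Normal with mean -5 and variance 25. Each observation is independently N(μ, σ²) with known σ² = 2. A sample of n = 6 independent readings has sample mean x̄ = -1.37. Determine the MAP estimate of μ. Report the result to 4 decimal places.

n = 6, x̄ = -1.37.
For a Normal prior and Normal likelihood with known variance, the posterior is Normal; its mode equals its mean, the precision-weighted average.
Prior precision 1/σ₀² = 1/25 = 0.04; data precision n/σ² = 6/2 = 3.
μ̂ = (0.04·(-5) + 3·(-1.37)) / (0.04 + 3) = (-4.31)/3.04 = -431/304 ≈ -1.4178.

μ̂_MAP = -1.4178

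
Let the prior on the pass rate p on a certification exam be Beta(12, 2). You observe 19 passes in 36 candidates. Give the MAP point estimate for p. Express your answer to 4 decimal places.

Prior: Beta(12, 2).
Data: 19 successes in 36 trials. The binomial likelihood contributes p^19(1−p)^17, so the posterior is Beta(12+19, 2+17) = Beta(31, 19).
For Beta(a, b) with a, b > 1 the mode is (a−1)/(a+b−2) = 30/48 ≈ 0.6250.

p̂_MAP = 0.6250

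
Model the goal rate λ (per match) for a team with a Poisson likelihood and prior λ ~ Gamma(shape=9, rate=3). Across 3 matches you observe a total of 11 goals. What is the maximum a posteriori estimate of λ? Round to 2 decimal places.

λ̂_MAP = 3.17

Σxᵢ = 11, n = 3.
Posterior ∝ λ^8e^(−3λ) · λ^11e^(−3λ) = λ^19e^(−6λ), i.e. Gamma(shape=20, rate=6).
The mode of a Gamma(a, b) with a ≥ 1 (shape–rate) is (a−1)/b = 19/6 ≈ 3.17.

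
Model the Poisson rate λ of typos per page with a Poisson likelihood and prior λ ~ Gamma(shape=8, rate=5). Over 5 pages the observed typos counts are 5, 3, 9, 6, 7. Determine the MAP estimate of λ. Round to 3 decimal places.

Σxᵢ = 5+3+9+6+7 = 30, with n = 5.
Posterior ∝ λ^7e^(−5λ) · λ^30e^(−5λ) = λ^37e^(−10λ), i.e. Gamma(shape=38, rate=10).
The mode of a Gamma(a, b) with a ≥ 1 (shape–rate) is (a−1)/b = 37/10 ≈ 3.700.

λ̂_MAP = 3.700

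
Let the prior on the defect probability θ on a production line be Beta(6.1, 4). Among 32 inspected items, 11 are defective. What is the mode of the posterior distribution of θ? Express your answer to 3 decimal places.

Prior: Beta(6.1, 4).
Data: 11 successes in 32 trials. The binomial likelihood contributes θ^11(1−θ)^21, so the posterior is Beta(6.1+11, 4+21) = Beta(17.1, 25).
For Beta(a, b) with a, b > 1 the mode is (a−1)/(a+b−2) = 16.1/40.1 ≈ 0.401.

θ̂_MAP = 0.401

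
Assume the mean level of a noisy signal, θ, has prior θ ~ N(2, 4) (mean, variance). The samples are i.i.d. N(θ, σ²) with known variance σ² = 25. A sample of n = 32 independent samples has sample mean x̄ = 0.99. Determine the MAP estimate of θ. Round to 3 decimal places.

n = 32, x̄ = 0.99.
For a Normal prior and Normal likelihood with known variance, the posterior is Normal; its mode equals its mean, the precision-weighted average.
Prior precision 1/σ₀² = 1/4 = 0.25; data precision n/σ² = 32/25 = 1.28.
θ̂ = (0.25·2 + 1.28·0.99) / (0.25 + 1.28) = 1.7672/1.53 = 4418/3825 ≈ 1.155.

θ̂_MAP = 1.155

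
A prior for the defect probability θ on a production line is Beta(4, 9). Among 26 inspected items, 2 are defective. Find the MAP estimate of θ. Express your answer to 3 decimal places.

Prior: Beta(4, 9).
Data: 2 successes in 26 trials. The binomial likelihood contributes θ^2(1−θ)^24, so the posterior is Beta(4+2, 9+24) = Beta(6, 33).
For Beta(a, b) with a, b > 1 the mode is (a−1)/(a+b−2) = 5/37 ≈ 0.135.

θ̂_MAP = 0.135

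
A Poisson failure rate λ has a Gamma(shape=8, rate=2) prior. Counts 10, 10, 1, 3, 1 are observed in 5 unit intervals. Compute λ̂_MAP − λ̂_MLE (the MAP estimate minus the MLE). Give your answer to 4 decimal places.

MAP − MLE = -0.4286

Σxᵢ = 25. Posterior is Gamma(33, 7); MAP = (33−1)/7 = 32/7 ≈ 4.57143.
MLE = x̄ = 25/5 ≈ 5.00000.
Difference = 32/7 − 25/5 = -3/7 ≈ -0.4286.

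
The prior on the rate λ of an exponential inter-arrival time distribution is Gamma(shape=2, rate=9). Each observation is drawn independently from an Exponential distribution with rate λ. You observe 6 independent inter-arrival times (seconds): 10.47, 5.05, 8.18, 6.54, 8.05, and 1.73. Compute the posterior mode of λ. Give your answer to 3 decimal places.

The Exponential(rate=λ) likelihood is ∝ λ^n e^(−λΣtᵢ). Here n = 6 and Σtᵢ = 10.47 + 5.05 + 8.18 + 6.54 + 8.05 + 1.73 = 40.02.
Posterior ∝ λe^(−9λ) · λ^6e^(−40.02λ) = λ^7e^(−49.02λ), i.e. Gamma(8, 49.02).
Mode = (a−1)/b = 7/49.02 ≈ 0.143.

λ̂_MAP = 0.143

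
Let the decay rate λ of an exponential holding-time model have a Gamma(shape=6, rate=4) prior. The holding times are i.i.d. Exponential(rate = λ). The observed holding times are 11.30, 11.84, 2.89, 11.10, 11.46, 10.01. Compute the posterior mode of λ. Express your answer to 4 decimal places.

The Exponential(rate=λ) likelihood is ∝ λ^n e^(−λΣtᵢ). Here n = 6 and Σtᵢ = 11.30 + 11.84 + 2.89 + 11.10 + 11.46 + 10.01 = 58.60.
Posterior ∝ λ^5e^(−4λ) · λ^6e^(−58.60λ) = λ^11e^(−62.60λ), i.e. Gamma(12, 62.60).
Mode = (a−1)/b = 11/62.60 ≈ 0.1757.

λ̂_MAP = 0.1757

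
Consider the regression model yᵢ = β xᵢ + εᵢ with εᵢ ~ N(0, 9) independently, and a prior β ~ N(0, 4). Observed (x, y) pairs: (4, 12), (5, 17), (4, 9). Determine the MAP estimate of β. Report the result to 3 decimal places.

log p(β | y) = −Σ(yᵢ − βxᵢ)²/(2·9) − β²/(2·4) + const.
Setting the derivative to zero: Σxᵢ(yᵢ − βxᵢ)/9 − β/4 = 0, so β = Σxᵢyᵢ / (Σxᵢ² + σ²/τ²).
Σxᵢyᵢ = 4·12 + 5·17 + 4·9 = 169; Σxᵢ² = 57; σ²/τ² = 2.25.
β̂_MAP = 169 / (57 + 2.25) = 169/59.25 ≈ 2.852.

β̂_MAP = 2.852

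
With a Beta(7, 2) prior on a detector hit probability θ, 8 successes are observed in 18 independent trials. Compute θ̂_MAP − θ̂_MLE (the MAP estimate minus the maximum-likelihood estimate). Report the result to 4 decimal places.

MAP − MLE = 0.1156

Posterior is Beta(15, 12); MAP = (15−1)/(27−2) = 14/25 ≈ 0.56000.
MLE ignores the prior: θ̂_MLE = k/n = 8/18 ≈ 0.44444.
Difference = 14/25 − 8/18 = 26/225 ≈ 0.1156.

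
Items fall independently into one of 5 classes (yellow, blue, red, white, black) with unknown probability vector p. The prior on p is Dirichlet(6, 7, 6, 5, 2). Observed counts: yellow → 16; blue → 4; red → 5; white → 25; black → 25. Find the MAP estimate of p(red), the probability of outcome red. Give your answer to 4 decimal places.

MAP estimate of p(red) = 0.1042

The posterior is Dirichlet(αᵢ + nᵢ) = Dirichlet(22, 11, 11, 30, 27).
For a Dirichlet(a₁,…,a_K) with all aᵢ > 1, the mode has j-th component (aⱼ − 1)/(Σaᵢ − K).
Here Σaᵢ = 101 and K = 5, so p(red) = (11 − 1)/(101 − 5) = 10/96 ≈ 0.1042.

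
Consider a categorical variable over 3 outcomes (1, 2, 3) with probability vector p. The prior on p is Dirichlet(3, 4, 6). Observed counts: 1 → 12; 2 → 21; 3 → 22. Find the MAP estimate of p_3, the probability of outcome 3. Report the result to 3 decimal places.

MAP estimate: 0.415

The posterior is Dirichlet(αᵢ + nᵢ) = Dirichlet(15, 25, 28).
For a Dirichlet(a₁,…,a_K) with all aᵢ > 1, the mode has j-th component (aⱼ − 1)/(Σaᵢ − K).
Here Σaᵢ = 68 and K = 3, so p_3 = (28 − 1)/(68 − 3) = 27/65 ≈ 0.415.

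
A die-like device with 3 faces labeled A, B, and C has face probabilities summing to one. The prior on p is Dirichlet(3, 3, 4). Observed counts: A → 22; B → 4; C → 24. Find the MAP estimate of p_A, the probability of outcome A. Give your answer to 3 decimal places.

The posterior is Dirichlet(αᵢ + nᵢ) = Dirichlet(25, 7, 28).
For a Dirichlet(a₁,…,a_K) with all aᵢ > 1, the mode has j-th component (aⱼ − 1)/(Σaᵢ − K).
Here Σaᵢ = 60 and K = 3, so p_A = (25 − 1)/(60 − 3) = 24/57 ≈ 0.421.

MAP estimate of p_A = 0.421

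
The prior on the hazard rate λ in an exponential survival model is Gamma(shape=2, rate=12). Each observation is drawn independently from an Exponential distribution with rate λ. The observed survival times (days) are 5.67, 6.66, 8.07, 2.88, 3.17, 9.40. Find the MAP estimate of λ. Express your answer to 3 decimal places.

λ̂_MAP = 0.146

The Exponential(rate=λ) likelihood is ∝ λ^n e^(−λΣtᵢ). Here n = 6 and Σtᵢ = 5.67 + 6.66 + 8.07 + 2.88 + 3.17 + 9.40 = 35.85.
Posterior ∝ λe^(−12λ) · λ^6e^(−35.85λ) = λ^7e^(−47.85λ), i.e. Gamma(8, 47.85).
Mode = (a−1)/b = 7/47.85 ≈ 0.146.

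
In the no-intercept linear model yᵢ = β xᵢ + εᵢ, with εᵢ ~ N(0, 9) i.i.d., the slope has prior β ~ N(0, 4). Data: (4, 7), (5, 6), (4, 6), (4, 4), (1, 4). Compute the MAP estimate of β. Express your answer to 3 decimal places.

β̂_MAP = 1.338

log p(β | y) = −Σ(yᵢ − βxᵢ)²/(2·9) − β²/(2·4) + const.
Setting the derivative to zero: Σxᵢ(yᵢ − βxᵢ)/9 − β/4 = 0, so β = Σxᵢyᵢ / (Σxᵢ² + σ²/τ²).
Σxᵢyᵢ = 4·7 + 5·6 + 4·6 + 4·4 + 1·4 = 102; Σxᵢ² = 74; σ²/τ² = 2.25.
β̂_MAP = 102 / (74 + 2.25) = 102/76.25 ≈ 1.338.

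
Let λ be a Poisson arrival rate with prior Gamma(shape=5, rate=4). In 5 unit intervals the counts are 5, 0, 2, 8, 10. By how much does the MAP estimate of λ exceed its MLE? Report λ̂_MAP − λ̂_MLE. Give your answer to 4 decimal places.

MAP − MLE = -1.7778

Σxᵢ = 25. Posterior is Gamma(30, 9); MAP = (30−1)/9 = 29/9 ≈ 3.22222.
MLE = x̄ = 25/5 ≈ 5.00000.
Difference = 29/9 − 25/5 = -16/9 ≈ -1.7778.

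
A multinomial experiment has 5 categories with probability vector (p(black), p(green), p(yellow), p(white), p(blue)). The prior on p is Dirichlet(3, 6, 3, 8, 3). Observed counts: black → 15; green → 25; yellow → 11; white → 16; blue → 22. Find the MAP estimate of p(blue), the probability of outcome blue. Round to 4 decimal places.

MAP estimate of p(blue) = 0.2243

The posterior is Dirichlet(αᵢ + nᵢ) = Dirichlet(18, 31, 14, 24, 25).
For a Dirichlet(a₁,…,a_K) with all aᵢ > 1, the mode has j-th component (aⱼ − 1)/(Σaᵢ − K).
Here Σaᵢ = 112 and K = 5, so p(blue) = (25 − 1)/(112 − 5) = 24/107 ≈ 0.2243.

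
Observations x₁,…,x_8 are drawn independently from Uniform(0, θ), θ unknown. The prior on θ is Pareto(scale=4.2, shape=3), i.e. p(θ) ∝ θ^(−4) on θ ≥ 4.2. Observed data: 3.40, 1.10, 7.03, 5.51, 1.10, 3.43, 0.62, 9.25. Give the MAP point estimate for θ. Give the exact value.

θ̂_MAP = 9.25

The Uniform(0, θ) likelihood is θ^(−n) for θ ≥ max(xᵢ), zero otherwise. Here max(xᵢ) = 9.25.
Posterior ∝ θ^(−4) · θ^(−8) = θ^(−12) on θ ≥ max(4.2, 9.25) = 9.25.
This density is strictly decreasing in θ, so the posterior mode lies at the lower boundary of the support.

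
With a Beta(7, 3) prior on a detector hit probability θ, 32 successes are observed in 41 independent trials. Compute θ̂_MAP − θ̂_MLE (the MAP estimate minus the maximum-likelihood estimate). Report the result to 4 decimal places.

MAP − MLE = -0.0050

Posterior is Beta(39, 12); MAP = (39−1)/(51−2) = 38/49 ≈ 0.77551.
MLE ignores the prior: θ̂_MLE = k/n = 32/41 ≈ 0.78049.
Difference = 38/49 − 32/41 = -10/2009 ≈ -0.0050.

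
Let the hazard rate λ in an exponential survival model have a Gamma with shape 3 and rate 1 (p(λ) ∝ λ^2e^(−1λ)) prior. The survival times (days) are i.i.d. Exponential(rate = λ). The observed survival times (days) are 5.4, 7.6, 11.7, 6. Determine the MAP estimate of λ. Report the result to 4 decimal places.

The Exponential(rate=λ) likelihood is ∝ λ^n e^(−λΣtᵢ). Here n = 4 and Σtᵢ = 5.4 + 7.6 + 11.7 + 6 = 30.7.
Posterior ∝ λ^2e^(−1λ) · λ^4e^(−30.7λ) = λ^6e^(−31.7λ), i.e. Gamma(7, 31.7).
Mode = (a−1)/b = 6/31.7 ≈ 0.1893.

λ̂_MAP = 0.1893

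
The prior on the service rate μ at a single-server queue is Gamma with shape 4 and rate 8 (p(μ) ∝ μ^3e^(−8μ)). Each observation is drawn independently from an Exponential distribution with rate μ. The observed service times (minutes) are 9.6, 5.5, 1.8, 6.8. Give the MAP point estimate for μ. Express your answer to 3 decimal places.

The Exponential(rate=μ) likelihood is ∝ μ^n e^(−μΣtᵢ). Here n = 4 and Σtᵢ = 9.6 + 5.5 + 1.8 + 6.8 = 23.7.
Posterior ∝ μ^3e^(−8μ) · μ^4e^(−23.7μ) = μ^7e^(−31.7μ), i.e. Gamma(8, 31.7).
Mode = (a−1)/b = 7/31.7 ≈ 0.221.

μ̂_MAP = 0.221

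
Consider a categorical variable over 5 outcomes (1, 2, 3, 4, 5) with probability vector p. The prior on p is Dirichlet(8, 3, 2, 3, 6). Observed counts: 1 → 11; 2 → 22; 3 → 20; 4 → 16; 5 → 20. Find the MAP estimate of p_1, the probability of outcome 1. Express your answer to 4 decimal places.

MAP estimate: 0.1698

The posterior is Dirichlet(αᵢ + nᵢ) = Dirichlet(19, 25, 22, 19, 26).
For a Dirichlet(a₁,…,a_K) with all aᵢ > 1, the mode has j-th component (aⱼ − 1)/(Σaᵢ − K).
Here Σaᵢ = 111 and K = 5, so p_1 = (19 − 1)/(111 − 5) = 18/106 ≈ 0.1698.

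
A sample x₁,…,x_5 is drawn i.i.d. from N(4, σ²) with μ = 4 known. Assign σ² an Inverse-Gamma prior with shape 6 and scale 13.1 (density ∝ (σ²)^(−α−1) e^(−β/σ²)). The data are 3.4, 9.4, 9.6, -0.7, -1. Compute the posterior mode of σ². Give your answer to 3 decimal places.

σ̂²_MAP = 7.062

Sum of squared deviations about the known mean: SS = (3.4−4)² + (9.4−4)² + (9.6−4)² + (-0.7−4)² + (-1−4)² = 107.97.
The Normal likelihood contributes (σ²)^(−n/2) exp(−SS/(2σ²)), so the posterior is Inverse-Gamma(α + n/2, β + SS/2) = Inverse-Gamma(8.5, 67.085).
The mode of Inverse-Gamma(a, b) is b/(a+1) = 67.085/9.5 ≈ 7.062.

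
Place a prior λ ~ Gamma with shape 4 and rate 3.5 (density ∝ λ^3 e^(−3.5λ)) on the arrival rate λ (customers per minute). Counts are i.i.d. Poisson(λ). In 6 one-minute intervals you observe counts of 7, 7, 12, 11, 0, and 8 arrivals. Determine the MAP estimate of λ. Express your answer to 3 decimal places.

λ̂_MAP = 5.053

Σxᵢ = 7+7+12+11+0+8 = 45, with n = 6.
Posterior ∝ λ^3e^(−3.5λ) · λ^45e^(−6λ) = λ^48e^(−9.5λ), i.e. Gamma(shape=49, rate=9.5).
The mode of a Gamma(a, b) with a ≥ 1 (shape–rate) is (a−1)/b = 48/9.5 ≈ 5.053.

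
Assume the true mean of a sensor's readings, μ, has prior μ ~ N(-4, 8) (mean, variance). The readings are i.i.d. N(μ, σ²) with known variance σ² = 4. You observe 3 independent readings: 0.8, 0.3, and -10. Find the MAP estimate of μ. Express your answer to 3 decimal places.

μ̂_MAP = -3.114

n = 3; x̄ = (0.8 + 0.3 + (-10))/3 = -8.9/3 = -89/30 ≈ -2.9667.
For a Normal prior and Normal likelihood with known variance, the posterior is Normal; its mode equals its mean, the precision-weighted average.
Prior precision 1/σ₀² = 1/8 = 0.125; data precision n/σ² = 3/4 = 0.75.
μ̂ = (0.125·(-4) + 0.75·(-89/30)) / (0.125 + 0.75) = (-2.725)/0.875 = -109/35 ≈ -3.114.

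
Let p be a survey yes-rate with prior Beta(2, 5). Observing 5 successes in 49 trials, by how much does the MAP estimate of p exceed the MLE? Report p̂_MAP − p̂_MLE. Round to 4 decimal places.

MAP − MLE = 0.0091

Posterior is Beta(7, 49); MAP = (7−1)/(56−2) = 6/54 ≈ 0.11111.
MLE ignores the prior: p̂_MLE = k/n = 5/49 ≈ 0.10204.
Difference = 6/54 − 5/49 = 4/441 ≈ 0.0091.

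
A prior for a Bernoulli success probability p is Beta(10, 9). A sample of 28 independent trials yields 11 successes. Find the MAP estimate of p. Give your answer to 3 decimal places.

p̂_MAP = 0.444

Prior: Beta(10, 9).
Data: 11 successes in 28 trials. The binomial likelihood contributes p^11(1−p)^17, so the posterior is Beta(10+11, 9+17) = Beta(21, 26).
For Beta(a, b) with a, b > 1 the mode is (a−1)/(a+b−2) = 20/45 ≈ 0.444.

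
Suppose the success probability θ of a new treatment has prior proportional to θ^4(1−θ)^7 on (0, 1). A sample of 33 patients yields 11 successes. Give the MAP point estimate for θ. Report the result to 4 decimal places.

θ̂_MAP = 0.3409

The prior density ∝ θ^4(1−θ)^7 is the kernel of Beta(5, 8).
Data: 11 successes in 33 trials. The binomial likelihood contributes θ^11(1−θ)^22, so the posterior is Beta(5+11, 8+22) = Beta(16, 30).
For Beta(a, b) with a, b > 1 the mode is (a−1)/(a+b−2) = 15/44 ≈ 0.3409.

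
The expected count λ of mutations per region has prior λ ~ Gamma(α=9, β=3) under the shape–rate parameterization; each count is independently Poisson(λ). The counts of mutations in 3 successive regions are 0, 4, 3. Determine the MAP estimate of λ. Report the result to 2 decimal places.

λ̂_MAP = 2.50

Σxᵢ = 0+4+3 = 7, with n = 3.
Posterior ∝ λ^8e^(−3λ) · λ^7e^(−3λ) = λ^15e^(−6λ), i.e. Gamma(shape=16, rate=6).
The mode of a Gamma(a, b) with a ≥ 1 (shape–rate) is (a−1)/b = 15/6 ≈ 2.50.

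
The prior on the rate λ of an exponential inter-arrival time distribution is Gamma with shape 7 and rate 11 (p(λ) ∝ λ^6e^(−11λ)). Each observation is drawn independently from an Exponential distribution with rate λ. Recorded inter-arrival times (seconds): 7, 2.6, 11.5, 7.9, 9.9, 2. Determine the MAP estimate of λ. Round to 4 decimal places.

λ̂_MAP = 0.2312

The Exponential(rate=λ) likelihood is ∝ λ^n e^(−λΣtᵢ). Here n = 6 and Σtᵢ = 7 + 2.6 + 11.5 + 7.9 + 9.9 + 2 = 40.9.
Posterior ∝ λ^6e^(−11λ) · λ^6e^(−40.9λ) = λ^12e^(−51.9λ), i.e. Gamma(13, 51.9).
Mode = (a−1)/b = 12/51.9 ≈ 0.2312.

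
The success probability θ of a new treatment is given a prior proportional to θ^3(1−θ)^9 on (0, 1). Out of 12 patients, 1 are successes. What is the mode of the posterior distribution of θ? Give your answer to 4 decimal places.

The prior density ∝ θ^3(1−θ)^9 is the kernel of Beta(4, 10).
Data: 1 success in 12 trials. The binomial likelihood contributes θ(1−θ)^11, so the posterior is Beta(4+1, 10+11) = Beta(5, 21).
For Beta(a, b) with a, b > 1 the mode is (a−1)/(a+b−2) = 4/24 ≈ 0.1667.

θ̂_MAP = 0.1667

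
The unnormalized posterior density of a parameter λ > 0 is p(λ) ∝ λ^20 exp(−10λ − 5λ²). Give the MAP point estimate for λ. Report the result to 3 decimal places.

λ̂_MAP = 1.000

ℓ'(λ) = 20/λ − 10 − 10λ. Setting this to zero and multiplying by λ: 10λ² + 10λ − 20 = 0.
λ = (−10 + √(10² + 4·10·20)) / (2·10) = (−10 + √900) / 20 = (−10 + 30)/20 = 1.
ℓ''(λ) = −20/λ² − 10 < 0, confirming a maximum.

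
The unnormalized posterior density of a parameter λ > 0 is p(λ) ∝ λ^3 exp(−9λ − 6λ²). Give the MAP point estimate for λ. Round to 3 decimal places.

λ̂_MAP = 0.250

ℓ'(λ) = 3/λ − 9 − 12λ. Setting this to zero and multiplying by λ: 12λ² + 9λ − 3 = 0.
λ = (−9 + √(9² + 4·12·3)) / (2·12) = (−9 + √225) / 24 = (−9 + 15)/24 = 1/4.
ℓ''(λ) = −3/λ² − 12 < 0, confirming a maximum.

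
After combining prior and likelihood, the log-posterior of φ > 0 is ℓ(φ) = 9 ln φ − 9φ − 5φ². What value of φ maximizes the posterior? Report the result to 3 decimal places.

ℓ'(φ) = 9/φ − 9 − 10φ. Setting this to zero and multiplying by φ: 10φ² + 9φ − 9 = 0.
φ = (−9 + √(9² + 4·10·9)) / (2·10) = (−9 + √441) / 20 = (−9 + 21)/20 = 3/5.
ℓ''(φ) = −9/φ² − 10 < 0, confirming a maximum.

φ̂_MAP = 0.600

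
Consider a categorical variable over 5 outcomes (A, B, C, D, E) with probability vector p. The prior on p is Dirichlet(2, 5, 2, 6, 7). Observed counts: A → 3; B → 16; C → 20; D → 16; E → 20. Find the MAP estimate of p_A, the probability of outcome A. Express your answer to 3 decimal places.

The posterior is Dirichlet(αᵢ + nᵢ) = Dirichlet(5, 21, 22, 22, 27).
For a Dirichlet(a₁,…,a_K) with all aᵢ > 1, the mode has j-th component (aⱼ − 1)/(Σaᵢ − K).
Here Σaᵢ = 97 and K = 5, so p_A = (5 − 1)/(97 − 5) = 4/92 ≈ 0.043.

MAP estimate of p_A = 0.043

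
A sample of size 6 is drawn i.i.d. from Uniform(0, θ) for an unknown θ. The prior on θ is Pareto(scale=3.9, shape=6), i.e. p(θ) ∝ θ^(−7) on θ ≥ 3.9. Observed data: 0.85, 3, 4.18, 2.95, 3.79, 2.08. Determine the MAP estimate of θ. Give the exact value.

θ̂_MAP = 4.18

The Uniform(0, θ) likelihood is θ^(−n) for θ ≥ max(xᵢ), zero otherwise. Here max(xᵢ) = 4.18.
Posterior ∝ θ^(−7) · θ^(−6) = θ^(−13) on θ ≥ max(3.9, 4.18) = 4.18.
This density is strictly decreasing in θ, so the posterior mode lies at the lower boundary of the support.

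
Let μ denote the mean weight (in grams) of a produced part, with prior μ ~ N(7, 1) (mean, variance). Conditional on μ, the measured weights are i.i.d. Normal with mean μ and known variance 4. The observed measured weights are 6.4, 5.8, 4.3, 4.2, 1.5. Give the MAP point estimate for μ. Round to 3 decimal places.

n = 5; x̄ = (6.4 + 5.8 + 4.3 + 4.2 + 1.5)/5 = 22.2/5 = 4.44.
For a Normal prior and Normal likelihood with known variance, the posterior is Normal; its mode equals its mean, the precision-weighted average.
Prior precision 1/σ₀² = 1/1 = 1; data precision n/σ² = 5/4 = 1.25.
μ̂ = (1·7 + 1.25·4.44) / (1 + 1.25) = 12.55/2.25 = 251/45 ≈ 5.578.

μ̂_MAP = 5.578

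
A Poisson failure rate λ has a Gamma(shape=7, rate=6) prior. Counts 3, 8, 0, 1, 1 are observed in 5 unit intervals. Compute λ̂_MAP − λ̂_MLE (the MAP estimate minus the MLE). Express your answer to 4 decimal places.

Σxᵢ = 13. Posterior is Gamma(20, 11); MAP = (20−1)/11 = 19/11 ≈ 1.72727.
MLE = x̄ = 13/5 ≈ 2.60000.
Difference = 19/11 − 13/5 = -48/55 ≈ -0.8727.

MAP − MLE = -0.8727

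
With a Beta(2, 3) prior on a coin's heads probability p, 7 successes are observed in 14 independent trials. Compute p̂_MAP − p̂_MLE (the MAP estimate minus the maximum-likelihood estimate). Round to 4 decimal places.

MAP − MLE = -0.0294

Posterior is Beta(9, 10); MAP = (9−1)/(19−2) = 8/17 ≈ 0.47059.
MLE ignores the prior: p̂_MLE = k/n = 7/14 ≈ 0.50000.
Difference = 8/17 − 7/14 = -1/34 ≈ -0.0294.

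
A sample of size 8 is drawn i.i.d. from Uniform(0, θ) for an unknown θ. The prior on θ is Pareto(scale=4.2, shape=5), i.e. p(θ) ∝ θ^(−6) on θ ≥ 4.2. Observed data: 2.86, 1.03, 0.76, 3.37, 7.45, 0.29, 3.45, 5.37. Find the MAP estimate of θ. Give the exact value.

The Uniform(0, θ) likelihood is θ^(−n) for θ ≥ max(xᵢ), zero otherwise. Here max(xᵢ) = 7.45.
Posterior ∝ θ^(−6) · θ^(−8) = θ^(−14) on θ ≥ max(4.2, 7.45) = 7.45.
This density is strictly decreasing in θ, so the posterior mode lies at the lower boundary of the support.

θ̂_MAP = 7.45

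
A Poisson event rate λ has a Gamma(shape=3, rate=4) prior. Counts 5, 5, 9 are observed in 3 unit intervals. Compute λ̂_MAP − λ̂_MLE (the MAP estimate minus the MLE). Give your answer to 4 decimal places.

MAP − MLE = -3.3333

Σxᵢ = 19. Posterior is Gamma(22, 7); MAP = (22−1)/7 = 21/7 ≈ 3.00000.
MLE = x̄ = 19/3 ≈ 6.33333.
Difference = 21/7 − 19/3 = -10/3 ≈ -3.3333.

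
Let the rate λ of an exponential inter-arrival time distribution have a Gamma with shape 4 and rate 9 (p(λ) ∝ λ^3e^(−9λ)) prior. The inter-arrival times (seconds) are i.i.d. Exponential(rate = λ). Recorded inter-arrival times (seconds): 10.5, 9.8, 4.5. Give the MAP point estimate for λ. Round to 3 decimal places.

The Exponential(rate=λ) likelihood is ∝ λ^n e^(−λΣtᵢ). Here n = 3 and Σtᵢ = 10.5 + 9.8 + 4.5 = 24.8.
Posterior ∝ λ^3e^(−9λ) · λ^3e^(−24.8λ) = λ^6e^(−33.8λ), i.e. Gamma(7, 33.8).
Mode = (a−1)/b = 6/33.8 ≈ 0.178.

λ̂_MAP = 0.178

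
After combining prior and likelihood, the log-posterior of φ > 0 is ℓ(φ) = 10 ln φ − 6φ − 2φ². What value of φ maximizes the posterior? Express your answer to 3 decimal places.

ℓ'(φ) = 10/φ − 6 − 4φ. Setting this to zero and multiplying by φ: 4φ² + 6φ − 10 = 0.
φ = (−6 + √(6² + 4·4·10)) / (2·4) = (−6 + √196) / 8 = (−6 + 14)/8 = 1.
ℓ''(φ) = −10/φ² − 4 < 0, confirming a maximum.

φ̂_MAP = 1.000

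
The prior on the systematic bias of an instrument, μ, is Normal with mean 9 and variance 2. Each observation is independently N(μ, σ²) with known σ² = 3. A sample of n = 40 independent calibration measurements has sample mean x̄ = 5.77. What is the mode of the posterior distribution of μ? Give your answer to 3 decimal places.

n = 40, x̄ = 5.77.
For a Normal prior and Normal likelihood with known variance, the posterior is Normal; its mode equals its mean, the precision-weighted average.
Prior precision 1/σ₀² = 1/2 = 0.5; data precision n/σ² = 40/3.
μ̂ = (0.5·9 + (40/3)·5.77) / (0.5 + 40/3) = (2443/30)/(83/6) = 2443/415 ≈ 5.887.

μ̂_MAP = 5.887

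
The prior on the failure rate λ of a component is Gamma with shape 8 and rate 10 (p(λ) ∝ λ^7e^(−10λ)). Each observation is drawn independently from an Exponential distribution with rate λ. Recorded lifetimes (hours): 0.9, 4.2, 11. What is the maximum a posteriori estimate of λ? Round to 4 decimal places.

The Exponential(rate=λ) likelihood is ∝ λ^n e^(−λΣtᵢ). Here n = 3 and Σtᵢ = 0.9 + 4.2 + 11 = 16.1.
Posterior ∝ λ^7e^(−10λ) · λ^3e^(−16.1λ) = λ^10e^(−26.1λ), i.e. Gamma(11, 26.1).
Mode = (a−1)/b = 10/26.1 ≈ 0.3831.

λ̂_MAP = 0.3831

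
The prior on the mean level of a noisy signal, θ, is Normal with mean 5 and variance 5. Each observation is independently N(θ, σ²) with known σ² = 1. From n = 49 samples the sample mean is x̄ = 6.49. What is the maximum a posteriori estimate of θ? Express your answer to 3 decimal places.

n = 49, x̄ = 6.49.
For a Normal prior and Normal likelihood with known variance, the posterior is Normal; its mode equals its mean, the precision-weighted average.
Prior precision 1/σ₀² = 1/5 = 0.2; data precision n/σ² = 49/1 = 49.
θ̂ = (0.2·5 + 49·6.49) / (0.2 + 49) = 319.01/49.2 = 31901/4920 ≈ 6.484.

θ̂_MAP = 6.484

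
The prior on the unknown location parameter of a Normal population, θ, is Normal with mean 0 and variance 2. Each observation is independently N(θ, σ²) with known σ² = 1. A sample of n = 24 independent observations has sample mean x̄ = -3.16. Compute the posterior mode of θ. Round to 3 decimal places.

θ̂_MAP = -3.096

n = 24, x̄ = -3.16.
For a Normal prior and Normal likelihood with known variance, the posterior is Normal; its mode equals its mean, the precision-weighted average.
Prior precision 1/σ₀² = 1/2 = 0.5; data precision n/σ² = 24/1 = 24.
θ̂ = (0.5·0 + 24·(-3.16)) / (0.5 + 24) = (-75.84)/24.5 = -3792/1225 ≈ -3.096.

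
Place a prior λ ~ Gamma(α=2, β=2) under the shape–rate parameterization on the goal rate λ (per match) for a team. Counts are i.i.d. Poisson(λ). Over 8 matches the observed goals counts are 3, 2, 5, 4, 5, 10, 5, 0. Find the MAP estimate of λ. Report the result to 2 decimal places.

λ̂_MAP = 3.50

Σxᵢ = 3+2+5+4+5+10+5+0 = 34, with n = 8.
Posterior ∝ λe^(−2λ) · λ^34e^(−8λ) = λ^35e^(−10λ), i.e. Gamma(shape=36, rate=10).
The mode of a Gamma(a, b) with a ≥ 1 (shape–rate) is (a−1)/b = 35/10 ≈ 3.50.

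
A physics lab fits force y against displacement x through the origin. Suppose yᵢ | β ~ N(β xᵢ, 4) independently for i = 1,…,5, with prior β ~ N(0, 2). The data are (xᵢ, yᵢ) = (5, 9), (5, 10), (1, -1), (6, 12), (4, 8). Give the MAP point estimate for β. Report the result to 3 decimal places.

log p(β | y) = −Σ(yᵢ − βxᵢ)²/(2·4) − β²/(2·2) + const.
Setting the derivative to zero: Σxᵢ(yᵢ − βxᵢ)/4 − β/2 = 0, so β = Σxᵢyᵢ / (Σxᵢ² + σ²/τ²).
Σxᵢyᵢ = 5·9 + 5·10 + 1·(-1) + 6·12 + 4·8 = 198; Σxᵢ² = 103; σ²/τ² = 2.
β̂_MAP = 198 / (103 + 2) = 198/105 ≈ 1.886.

β̂_MAP = 1.886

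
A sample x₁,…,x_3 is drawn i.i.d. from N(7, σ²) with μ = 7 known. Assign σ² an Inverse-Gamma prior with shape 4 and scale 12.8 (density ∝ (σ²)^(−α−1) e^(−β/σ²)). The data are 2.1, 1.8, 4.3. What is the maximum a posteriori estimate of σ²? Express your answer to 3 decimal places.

Sum of squared deviations about the known mean: SS = (2.1−7)² + (1.8−7)² + (4.3−7)² = 58.34.
The Normal likelihood contributes (σ²)^(−n/2) exp(−SS/(2σ²)), so the posterior is Inverse-Gamma(α + n/2, β + SS/2) = Inverse-Gamma(5.5, 41.97).
The mode of Inverse-Gamma(a, b) is b/(a+1) = 41.97/6.5 ≈ 6.457.

σ̂²_MAP = 6.457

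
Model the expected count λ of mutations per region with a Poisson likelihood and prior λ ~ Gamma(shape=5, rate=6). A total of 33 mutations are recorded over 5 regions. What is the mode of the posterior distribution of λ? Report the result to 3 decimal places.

λ̂_MAP = 3.364

Σxᵢ = 33, n = 5.
Posterior ∝ λ^4e^(−6λ) · λ^33e^(−5λ) = λ^37e^(−11λ), i.e. Gamma(shape=38, rate=11).
The mode of a Gamma(a, b) with a ≥ 1 (shape–rate) is (a−1)/b = 37/11 ≈ 3.364.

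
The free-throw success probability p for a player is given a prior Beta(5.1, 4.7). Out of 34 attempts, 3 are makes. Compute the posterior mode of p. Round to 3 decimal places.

p̂_MAP = 0.170

Prior: Beta(5.1, 4.7).
Data: 3 successes in 34 trials. The binomial likelihood contributes p^3(1−p)^31, so the posterior is Beta(5.1+3, 4.7+31) = Beta(8.1, 35.7).
For Beta(a, b) with a, b > 1 the mode is (a−1)/(a+b−2) = 7.1/41.8 ≈ 0.170.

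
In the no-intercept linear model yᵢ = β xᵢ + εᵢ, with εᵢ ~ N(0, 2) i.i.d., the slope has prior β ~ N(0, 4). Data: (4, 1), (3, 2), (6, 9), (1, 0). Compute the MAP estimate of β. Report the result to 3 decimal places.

log p(β | y) = −Σ(yᵢ − βxᵢ)²/(2·2) − β²/(2·4) + const.
Setting the derivative to zero: Σxᵢ(yᵢ − βxᵢ)/2 − β/4 = 0, so β = Σxᵢyᵢ / (Σxᵢ² + σ²/τ²).
Σxᵢyᵢ = 4·1 + 3·2 + 6·9 + 1·0 = 64; Σxᵢ² = 62; σ²/τ² = 0.5.
β̂_MAP = 64 / (62 + 0.5) = 64/62.5 ≈ 1.024.

β̂_MAP = 1.024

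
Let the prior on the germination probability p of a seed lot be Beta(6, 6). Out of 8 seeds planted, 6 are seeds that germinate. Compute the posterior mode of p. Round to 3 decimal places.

Prior: Beta(6, 6).
Data: 6 successes in 8 trials. The binomial likelihood contributes p^6(1−p)^2, so the posterior is Beta(6+6, 6+2) = Beta(12, 8).
For Beta(a, b) with a, b > 1 the mode is (a−1)/(a+b−2) = 11/18 ≈ 0.611.

p̂_MAP = 0.611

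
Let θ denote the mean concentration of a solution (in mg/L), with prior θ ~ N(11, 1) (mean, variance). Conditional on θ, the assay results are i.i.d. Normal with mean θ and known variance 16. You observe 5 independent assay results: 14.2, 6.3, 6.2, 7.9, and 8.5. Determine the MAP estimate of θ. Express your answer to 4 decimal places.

θ̂_MAP = 10.4333

n = 5; x̄ = (14.2 + 6.3 + 6.2 + 7.9 + 8.5)/5 = 43.1/5 = 8.62.
For a Normal prior and Normal likelihood with known variance, the posterior is Normal; its mode equals its mean, the precision-weighted average.
Prior precision 1/σ₀² = 1/1 = 1; data precision n/σ² = 5/16 = 0.3125.
θ̂ = (1·11 + 0.3125·8.62) / (1 + 0.3125) = 13.69375/1.3125 = 313/30 ≈ 10.4333.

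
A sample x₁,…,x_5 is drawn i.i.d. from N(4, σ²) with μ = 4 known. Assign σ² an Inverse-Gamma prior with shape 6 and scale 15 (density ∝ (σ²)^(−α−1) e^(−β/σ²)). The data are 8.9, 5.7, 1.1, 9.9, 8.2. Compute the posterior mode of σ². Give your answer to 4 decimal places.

σ̂²_MAP = 6.1979

Sum of squared deviations about the known mean: SS = (8.9−4)² + (5.7−4)² + (1.1−4)² + (9.9−4)² + (8.2−4)² = 87.76.
The Normal likelihood contributes (σ²)^(−n/2) exp(−SS/(2σ²)), so the posterior is Inverse-Gamma(α + n/2, β + SS/2) = Inverse-Gamma(8.5, 58.88).
The mode of Inverse-Gamma(a, b) is b/(a+1) = 58.88/9.5 ≈ 6.1979.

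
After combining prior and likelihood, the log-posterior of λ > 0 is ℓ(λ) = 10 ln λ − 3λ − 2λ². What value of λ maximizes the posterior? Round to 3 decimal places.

λ̂_MAP = 1.250

ℓ'(λ) = 10/λ − 3 − 4λ. Setting this to zero and multiplying by λ: 4λ² + 3λ − 10 = 0.
λ = (−3 + √(3² + 4·4·10)) / (2·4) = (−3 + √169) / 8 = (−3 + 13)/8 = 5/4.
ℓ''(λ) = −10/λ² − 4 < 0, confirming a maximum.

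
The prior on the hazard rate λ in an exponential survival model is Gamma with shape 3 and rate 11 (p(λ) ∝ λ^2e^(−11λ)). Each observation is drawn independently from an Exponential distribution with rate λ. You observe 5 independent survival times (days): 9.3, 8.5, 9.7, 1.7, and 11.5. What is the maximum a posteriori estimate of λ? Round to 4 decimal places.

λ̂_MAP = 0.1354

The Exponential(rate=λ) likelihood is ∝ λ^n e^(−λΣtᵢ). Here n = 5 and Σtᵢ = 9.3 + 8.5 + 9.7 + 1.7 + 11.5 = 40.7.
Posterior ∝ λ^2e^(−11λ) · λ^5e^(−40.7λ) = λ^7e^(−51.7λ), i.e. Gamma(8, 51.7).
Mode = (a−1)/b = 7/51.7 ≈ 0.1354.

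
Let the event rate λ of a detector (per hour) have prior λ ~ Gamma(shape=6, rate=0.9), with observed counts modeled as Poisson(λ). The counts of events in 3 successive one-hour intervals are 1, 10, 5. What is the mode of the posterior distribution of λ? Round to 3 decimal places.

λ̂_MAP = 5.385

Σxᵢ = 1+10+5 = 16, with n = 3.
Posterior ∝ λ^5e^(−0.9λ) · λ^16e^(−3λ) = λ^21e^(−3.9λ), i.e. Gamma(shape=22, rate=3.9).
The mode of a Gamma(a, b) with a ≥ 1 (shape–rate) is (a−1)/b = 21/3.9 ≈ 5.385.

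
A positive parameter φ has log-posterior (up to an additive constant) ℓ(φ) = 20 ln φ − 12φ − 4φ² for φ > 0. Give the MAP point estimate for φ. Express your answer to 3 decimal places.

φ̂_MAP = 1.000

ℓ'(φ) = 20/φ − 12 − 8φ. Setting this to zero and multiplying by φ: 8φ² + 12φ − 20 = 0.
φ = (−12 + √(12² + 4·8·20)) / (2·8) = (−12 + √784) / 16 = (−12 + 28)/16 = 1.
ℓ''(φ) = −20/φ² − 8 < 0, confirming a maximum.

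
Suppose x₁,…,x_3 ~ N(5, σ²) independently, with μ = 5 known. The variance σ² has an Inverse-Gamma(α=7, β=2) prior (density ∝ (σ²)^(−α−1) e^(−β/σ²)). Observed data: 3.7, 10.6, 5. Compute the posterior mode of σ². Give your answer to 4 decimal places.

Sum of squared deviations about the known mean: SS = (3.7−5)² + (10.6−5)² + (5−5)² = 33.05.
The Normal likelihood contributes (σ²)^(−n/2) exp(−SS/(2σ²)), so the posterior is Inverse-Gamma(α + n/2, β + SS/2) = Inverse-Gamma(8.5, 18.525).
The mode of Inverse-Gamma(a, b) is b/(a+1) = 18.525/9.5 ≈ 1.9500.

σ̂²_MAP = 1.9500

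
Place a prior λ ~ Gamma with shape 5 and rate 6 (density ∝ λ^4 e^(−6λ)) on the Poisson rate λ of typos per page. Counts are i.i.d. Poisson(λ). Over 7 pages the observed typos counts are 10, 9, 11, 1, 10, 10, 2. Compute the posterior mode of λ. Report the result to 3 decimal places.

λ̂_MAP = 4.385

Σxᵢ = 10+9+11+1+10+10+2 = 53, with n = 7.
Posterior ∝ λ^4e^(−6λ) · λ^53e^(−7λ) = λ^57e^(−13λ), i.e. Gamma(shape=58, rate=13).
The mode of a Gamma(a, b) with a ≥ 1 (shape–rate) is (a−1)/b = 57/13 ≈ 4.385.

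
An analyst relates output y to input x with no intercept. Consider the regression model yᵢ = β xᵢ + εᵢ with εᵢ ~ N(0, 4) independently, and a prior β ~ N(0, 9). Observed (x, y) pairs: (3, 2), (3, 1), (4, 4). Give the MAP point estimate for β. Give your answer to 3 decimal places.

β̂_MAP = 0.726

log p(β | y) = −Σ(yᵢ − βxᵢ)²/(2·4) − β²/(2·9) + const.
Setting the derivative to zero: Σxᵢ(yᵢ − βxᵢ)/4 − β/9 = 0, so β = Σxᵢyᵢ / (Σxᵢ² + σ²/τ²).
Σxᵢyᵢ = 3·2 + 3·1 + 4·4 = 25; Σxᵢ² = 34; σ²/τ² = 4/9.
β̂_MAP = 25 / (34 + 4/9) = 25/(310/9) = 45/62 ≈ 0.726.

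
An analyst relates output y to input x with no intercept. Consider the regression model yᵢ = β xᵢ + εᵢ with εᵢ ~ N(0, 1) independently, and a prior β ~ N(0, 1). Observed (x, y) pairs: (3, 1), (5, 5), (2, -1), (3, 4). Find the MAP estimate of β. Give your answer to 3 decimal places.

log p(β | y) = −Σ(yᵢ − βxᵢ)²/(2·1) − β²/(2·1) + const.
Setting the derivative to zero: Σxᵢ(yᵢ − βxᵢ)/1 − β/1 = 0, so β = Σxᵢyᵢ / (Σxᵢ² + σ²/τ²).
Σxᵢyᵢ = 3·1 + 5·5 + 2·(-1) + 3·4 = 38; Σxᵢ² = 47; σ²/τ² = 1.
β̂_MAP = 38 / (47 + 1) = 38/48 ≈ 0.792.

β̂_MAP = 0.792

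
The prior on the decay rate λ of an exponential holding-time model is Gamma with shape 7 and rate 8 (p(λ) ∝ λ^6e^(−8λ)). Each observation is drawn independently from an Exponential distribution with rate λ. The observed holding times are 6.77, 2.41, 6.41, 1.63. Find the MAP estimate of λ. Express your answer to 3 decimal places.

λ̂_MAP = 0.397

The Exponential(rate=λ) likelihood is ∝ λ^n e^(−λΣtᵢ). Here n = 4 and Σtᵢ = 6.77 + 2.41 + 6.41 + 1.63 = 17.22.
Posterior ∝ λ^6e^(−8λ) · λ^4e^(−17.22λ) = λ^10e^(−25.22λ), i.e. Gamma(11, 25.22).
Mode = (a−1)/b = 10/25.22 ≈ 0.397.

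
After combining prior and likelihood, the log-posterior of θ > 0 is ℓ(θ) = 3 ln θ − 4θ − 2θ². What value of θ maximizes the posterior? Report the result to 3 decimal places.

ℓ'(θ) = 3/θ − 4 − 4θ. Setting this to zero and multiplying by θ: 4θ² + 4θ − 3 = 0.
θ = (−4 + √(4² + 4·4·3)) / (2·4) = (−4 + √64) / 8 = (−4 + 8)/8 = 1/2.
ℓ''(θ) = −3/θ² − 4 < 0, confirming a maximum.

θ̂_MAP = 0.500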